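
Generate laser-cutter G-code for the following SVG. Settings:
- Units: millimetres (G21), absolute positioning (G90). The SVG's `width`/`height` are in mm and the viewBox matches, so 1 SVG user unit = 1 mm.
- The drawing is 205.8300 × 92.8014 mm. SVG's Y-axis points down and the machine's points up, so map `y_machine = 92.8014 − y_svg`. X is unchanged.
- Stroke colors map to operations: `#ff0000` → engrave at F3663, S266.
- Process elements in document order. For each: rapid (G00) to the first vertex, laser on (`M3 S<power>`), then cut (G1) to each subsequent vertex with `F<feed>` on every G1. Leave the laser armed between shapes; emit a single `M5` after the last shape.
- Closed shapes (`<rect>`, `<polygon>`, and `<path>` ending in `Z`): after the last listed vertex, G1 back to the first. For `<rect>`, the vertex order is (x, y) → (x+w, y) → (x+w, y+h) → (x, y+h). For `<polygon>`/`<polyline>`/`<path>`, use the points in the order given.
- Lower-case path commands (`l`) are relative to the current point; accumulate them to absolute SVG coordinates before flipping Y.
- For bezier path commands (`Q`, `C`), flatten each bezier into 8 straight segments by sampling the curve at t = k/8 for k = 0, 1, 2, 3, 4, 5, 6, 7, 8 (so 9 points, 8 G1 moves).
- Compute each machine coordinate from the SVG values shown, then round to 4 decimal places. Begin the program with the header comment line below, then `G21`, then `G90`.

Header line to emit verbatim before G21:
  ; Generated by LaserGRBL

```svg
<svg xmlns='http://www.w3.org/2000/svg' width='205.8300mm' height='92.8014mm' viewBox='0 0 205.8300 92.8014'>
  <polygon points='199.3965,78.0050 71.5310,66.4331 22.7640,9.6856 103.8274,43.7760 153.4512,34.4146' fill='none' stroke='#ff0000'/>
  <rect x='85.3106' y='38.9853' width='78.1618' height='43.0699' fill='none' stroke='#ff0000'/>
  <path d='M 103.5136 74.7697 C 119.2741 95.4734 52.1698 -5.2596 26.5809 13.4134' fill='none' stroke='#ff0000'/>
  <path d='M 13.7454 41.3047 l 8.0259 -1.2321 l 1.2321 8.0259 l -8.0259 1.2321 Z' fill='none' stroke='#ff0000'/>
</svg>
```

Since the viewBox matches the mm dimensions, user units are millimetres directly. The only transform is the Y-flip y_m = 92.8014 − y_svg.

Shape 1 is a closed polygon drawn with `<polygon>`. Its stroke #ff0000 means engrave at S266, F3663. After flipping Y the toolpath is (199.3965,14.7964) → (71.5310,26.3683) → (22.7640,83.1158) → (103.8274,49.0254) → (153.4512,58.3868) → (199.3965,14.7964), returning to the start.

Shape 2 is a rectangle drawn with `<rect>`. Its stroke #ff0000 means engrave at S266, F3663. After flipping Y the toolpath is (85.3106,53.8161) → (163.4724,53.8161) → (163.4724,10.7462) → (85.3106,10.7462) → (85.3106,53.8161), returning to the start.

Shape 3 is a cubic bezier drawn with `<path>`. Its stroke #ff0000 means engrave at S266, F3663. After flipping Y the toolpath is (103.5136,18.0317) → (105.7824,15.4898) → (101.7403,21.5101) → (92.8447,33.2705) → (80.5533,47.9483) → (66.3236,62.7214) → (51.6133,74.7673) → (37.8798,81.2636) → (26.5809,79.3880).

Shape 4 is a regular polygon drawn with `<path>`. Its stroke #ff0000 means engrave at S266, F3663. After flipping Y the toolpath is (13.7454,51.4967) → (21.7713,52.7288) → (23.0034,44.7029) → (14.9775,43.4708) → (13.7454,51.4967), returning to the start.

; Generated by LaserGRBL
G21
G90
G00 X199.3965 Y14.7964
M3 S266
G1 X71.5310 Y26.3683 F3663
G1 X22.7640 Y83.1158 F3663
G1 X103.8274 Y49.0254 F3663
G1 X153.4512 Y58.3868 F3663
G1 X199.3965 Y14.7964 F3663
G00 X85.3106 Y53.8161
M3 S266
G1 X163.4724 Y53.8161 F3663
G1 X163.4724 Y10.7462 F3663
G1 X85.3106 Y10.7462 F3663
G1 X85.3106 Y53.8161 F3663
G00 X103.5136 Y18.0317
M3 S266
G1 X105.7824 Y15.4898 F3663
G1 X101.7403 Y21.5101 F3663
G1 X92.8447 Y33.2705 F3663
G1 X80.5533 Y47.9483 F3663
G1 X66.3236 Y62.7214 F3663
G1 X51.6133 Y74.7673 F3663
G1 X37.8798 Y81.2636 F3663
G1 X26.5809 Y79.3880 F3663
G00 X13.7454 Y51.4967
M3 S266
G1 X21.7713 Y52.7288 F3663
G1 X23.0034 Y44.7029 F3663
G1 X14.9775 Y43.4708 F3663
G1 X13.7454 Y51.4967 F3663
M5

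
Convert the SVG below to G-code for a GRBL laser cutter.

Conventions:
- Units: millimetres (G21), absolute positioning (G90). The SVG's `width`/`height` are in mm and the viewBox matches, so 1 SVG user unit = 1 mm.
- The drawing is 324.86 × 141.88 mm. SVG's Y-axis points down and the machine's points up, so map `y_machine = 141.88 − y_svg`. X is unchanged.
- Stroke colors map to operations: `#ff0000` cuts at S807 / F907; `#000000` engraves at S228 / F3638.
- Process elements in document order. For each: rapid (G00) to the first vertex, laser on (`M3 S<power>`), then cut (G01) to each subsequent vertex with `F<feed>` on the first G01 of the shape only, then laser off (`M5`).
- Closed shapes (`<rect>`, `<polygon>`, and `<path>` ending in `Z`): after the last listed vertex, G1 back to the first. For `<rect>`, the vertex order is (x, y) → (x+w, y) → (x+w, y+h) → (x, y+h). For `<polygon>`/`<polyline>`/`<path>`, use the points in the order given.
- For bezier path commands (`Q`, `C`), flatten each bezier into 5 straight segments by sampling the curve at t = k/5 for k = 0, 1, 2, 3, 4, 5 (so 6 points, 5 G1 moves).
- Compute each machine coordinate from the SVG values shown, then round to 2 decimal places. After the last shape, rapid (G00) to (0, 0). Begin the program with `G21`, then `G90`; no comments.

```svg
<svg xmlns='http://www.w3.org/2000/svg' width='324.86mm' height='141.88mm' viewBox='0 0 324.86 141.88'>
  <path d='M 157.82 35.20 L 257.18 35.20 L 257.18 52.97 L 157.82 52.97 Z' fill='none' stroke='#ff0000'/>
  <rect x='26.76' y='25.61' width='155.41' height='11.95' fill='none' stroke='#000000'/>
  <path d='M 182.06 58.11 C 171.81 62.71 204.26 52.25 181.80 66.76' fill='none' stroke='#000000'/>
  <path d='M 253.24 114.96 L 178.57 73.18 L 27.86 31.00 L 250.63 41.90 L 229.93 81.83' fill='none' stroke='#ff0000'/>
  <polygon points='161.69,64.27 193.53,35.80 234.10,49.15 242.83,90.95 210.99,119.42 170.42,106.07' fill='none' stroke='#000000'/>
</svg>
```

G21
G90
G00 X157.82 Y106.68
M3 S807
G01 X257.18 Y106.68 F907
G01 X257.18 Y88.91
G01 X157.82 Y88.91
G01 X157.82 Y106.68
M5
G00 X26.76 Y116.27
M3 S228
G01 X182.17 Y116.27 F3638
G01 X182.17 Y104.32
G01 X26.76 Y104.32
G01 X26.76 Y116.27
M5
G00 X182.06 Y83.77
M3 S228
G01 X180.25 Y82.50 F3638
G01 X184.01 Y82.92
G01 X188.64 Y83.11
G01 X189.47 Y81.15
G01 X181.80 Y75.12
M5
G00 X253.24 Y26.92
M3 S807
G01 X178.57 Y68.70 F907
G01 X27.86 Y110.88
G01 X250.63 Y99.98
G01 X229.93 Y60.05
M5
G00 X161.69 Y77.61
M3 S228
G01 X193.53 Y106.08 F3638
G01 X234.10 Y92.73
G01 X242.83 Y50.93
G01 X210.99 Y22.46
G01 X170.42 Y35.81
G01 X161.69 Y77.61
M5
G00 X0.00 Y0.00

viewBox `0 0 324.86 141.88` with mm width/height → 1 unit = 1 mm. Flip: y_m = 141.88 − y_svg.

**Shape 1** — `<path>` rectangle, stroke `#ff0000` → cut (S807, F907). Machine vertices: (157.82,106.68) → (257.18,106.68) → (257.18,88.91) → (157.82,88.91) → (157.82,106.68). Closed: final G1 returns to the first vertex.

**Shape 2** — `<rect>` rectangle, stroke `#000000` → engrave (S228, F3638). Machine vertices: (26.76,116.27) → (182.17,116.27) → (182.17,104.32) → (26.76,104.32) → (26.76,116.27). Closed: final G1 returns to the first vertex.

**Shape 3** — `<path>` cubic bezier, stroke `#000000` → engrave (S228, F3638). Control points (SVG): P0=(182.06,58.11), P1=(171.81,62.71), P2=(204.26,52.25), P3=(181.80,66.76); sampled at t=k/5. Machine vertices: (182.06,83.77) → (180.25,82.50) → (184.01,82.92) → (188.64,83.11) → (189.47,81.15) → (181.80,75.12). Open path.

**Shape 4** — `<path>` open polyline, stroke `#ff0000` → cut (S807, F907). Machine vertices: (253.24,26.92) → (178.57,68.70) → (27.86,110.88) → (250.63,99.98) → (229.93,60.05). Open path.

**Shape 5** — `<polygon>` regular polygon, stroke `#000000` → engrave (S228, F3638). Machine vertices: (161.69,77.61) → (193.53,106.08) → (234.10,92.73) → (242.83,50.93) → (210.99,22.46) → (170.42,35.81) → (161.69,77.61). Closed: final G1 returns to the first vertex.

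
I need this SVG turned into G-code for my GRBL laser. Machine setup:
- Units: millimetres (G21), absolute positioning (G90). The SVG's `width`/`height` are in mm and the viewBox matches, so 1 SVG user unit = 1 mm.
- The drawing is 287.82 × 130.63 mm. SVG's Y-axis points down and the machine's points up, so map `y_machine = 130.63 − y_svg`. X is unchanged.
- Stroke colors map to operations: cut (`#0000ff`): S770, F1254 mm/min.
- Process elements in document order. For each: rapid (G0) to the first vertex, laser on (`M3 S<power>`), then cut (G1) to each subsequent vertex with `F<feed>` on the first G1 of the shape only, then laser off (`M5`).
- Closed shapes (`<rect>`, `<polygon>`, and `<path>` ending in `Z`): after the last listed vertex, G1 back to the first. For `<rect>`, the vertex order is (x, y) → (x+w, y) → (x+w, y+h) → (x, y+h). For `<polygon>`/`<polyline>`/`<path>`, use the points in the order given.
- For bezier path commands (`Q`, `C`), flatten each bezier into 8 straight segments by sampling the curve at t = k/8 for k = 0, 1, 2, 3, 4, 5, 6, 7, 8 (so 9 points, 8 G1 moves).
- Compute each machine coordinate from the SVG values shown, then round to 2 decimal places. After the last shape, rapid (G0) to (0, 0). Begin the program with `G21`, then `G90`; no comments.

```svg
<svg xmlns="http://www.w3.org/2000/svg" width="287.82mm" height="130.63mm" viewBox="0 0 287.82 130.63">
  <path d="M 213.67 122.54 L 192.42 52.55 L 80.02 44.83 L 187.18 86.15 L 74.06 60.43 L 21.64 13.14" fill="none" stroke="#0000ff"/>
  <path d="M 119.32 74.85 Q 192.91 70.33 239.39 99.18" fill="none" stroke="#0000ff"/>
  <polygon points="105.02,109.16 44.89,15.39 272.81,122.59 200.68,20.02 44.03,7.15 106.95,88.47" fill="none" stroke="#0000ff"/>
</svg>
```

Since the viewBox matches the mm dimensions, user units are millimetres directly. The only transform is the Y-flip y_m = 130.63 − y_svg.

Shape 1 is a open polyline drawn with `<path>`. Its stroke #0000ff means cut at S770, F1254. After flipping Y the toolpath is (213.67,8.09) → (192.42,78.08) → (80.02,85.80) → (187.18,44.48) → (74.06,70.20) → (21.64,117.49).

Shape 2 is a quadratic bezier drawn with `<path>`. Its stroke #0000ff means cut at S770, F1254. After flipping Y the toolpath is (119.32,55.78) → (137.29,56.39) → (154.42,55.95) → (170.70,54.48) → (186.13,51.96) → (200.72,48.39) → (214.46,43.79) → (227.35,38.14) → (239.39,31.45).

Shape 3 is a closed polygon drawn with `<polygon>`. Its stroke #0000ff means cut at S770, F1254. After flipping Y the toolpath is (105.02,21.47) → (44.89,115.24) → (272.81,8.04) → (200.68,110.61) → (44.03,123.48) → (106.95,42.16) → (105.02,21.47), returning to the start.

G21
G90
G0 X213.67 Y8.09
M3 S770
G1 X192.42 Y78.08 F1254
G1 X80.02 Y85.80
G1 X187.18 Y44.48
G1 X74.06 Y70.20
G1 X21.64 Y117.49
M5
G0 X119.32 Y55.78
M3 S770
G1 X137.29 Y56.39 F1254
G1 X154.42 Y55.95
G1 X170.70 Y54.48
G1 X186.13 Y51.96
G1 X200.72 Y48.39
G1 X214.46 Y43.79
G1 X227.35 Y38.14
G1 X239.39 Y31.45
M5
G0 X105.02 Y21.47
M3 S770
G1 X44.89 Y115.24 F1254
G1 X272.81 Y8.04
G1 X200.68 Y110.61
G1 X44.03 Y123.48
G1 X106.95 Y42.16
G1 X105.02 Y21.47
M5
G0 X0.00 Y0.00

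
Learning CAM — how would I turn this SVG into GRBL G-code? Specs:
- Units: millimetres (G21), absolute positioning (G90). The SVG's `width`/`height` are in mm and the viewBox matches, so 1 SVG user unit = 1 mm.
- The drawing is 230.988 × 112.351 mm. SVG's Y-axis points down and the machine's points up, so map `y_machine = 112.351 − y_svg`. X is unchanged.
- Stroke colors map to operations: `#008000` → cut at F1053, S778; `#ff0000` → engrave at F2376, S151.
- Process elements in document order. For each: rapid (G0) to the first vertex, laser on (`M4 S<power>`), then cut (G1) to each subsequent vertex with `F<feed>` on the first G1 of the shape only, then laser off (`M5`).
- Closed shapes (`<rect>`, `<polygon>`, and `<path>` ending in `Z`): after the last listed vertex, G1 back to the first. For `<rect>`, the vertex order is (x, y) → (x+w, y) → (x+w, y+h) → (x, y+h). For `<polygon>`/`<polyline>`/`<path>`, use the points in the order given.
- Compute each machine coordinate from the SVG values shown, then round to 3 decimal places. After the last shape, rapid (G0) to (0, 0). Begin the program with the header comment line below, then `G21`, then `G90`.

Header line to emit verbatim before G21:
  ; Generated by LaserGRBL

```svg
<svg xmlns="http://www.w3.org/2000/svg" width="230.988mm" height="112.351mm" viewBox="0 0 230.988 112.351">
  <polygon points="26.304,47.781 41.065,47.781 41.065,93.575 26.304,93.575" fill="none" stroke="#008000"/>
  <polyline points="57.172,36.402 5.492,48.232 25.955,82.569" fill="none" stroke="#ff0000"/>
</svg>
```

Since the viewBox matches the mm dimensions, user units are millimetres directly. The only transform is the Y-flip y_m = 112.351 − y_svg.

Shape 1 is a rectangle drawn with `<polygon>`. Its stroke #008000 means cut at S778, F1053. After flipping Y the toolpath is (26.304,64.570) → (41.065,64.570) → (41.065,18.776) → (26.304,18.776) → (26.304,64.570), returning to the start.

Shape 2 is a open polyline drawn with `<polyline>`. Its stroke #ff0000 means engrave at S151, F2376. After flipping Y the toolpath is (57.172,75.949) → (5.492,64.119) → (25.955,29.782).

; Generated by LaserGRBL
G21
G90
G0 X26.304 Y64.570
M4 S778
G1 X41.065 Y64.570 F1053
G1 X41.065 Y18.776
G1 X26.304 Y18.776
G1 X26.304 Y64.570
M5
G0 X57.172 Y75.949
M4 S151
G1 X5.492 Y64.119 F2376
G1 X25.955 Y29.782
M5
G0 X0.000 Y0.000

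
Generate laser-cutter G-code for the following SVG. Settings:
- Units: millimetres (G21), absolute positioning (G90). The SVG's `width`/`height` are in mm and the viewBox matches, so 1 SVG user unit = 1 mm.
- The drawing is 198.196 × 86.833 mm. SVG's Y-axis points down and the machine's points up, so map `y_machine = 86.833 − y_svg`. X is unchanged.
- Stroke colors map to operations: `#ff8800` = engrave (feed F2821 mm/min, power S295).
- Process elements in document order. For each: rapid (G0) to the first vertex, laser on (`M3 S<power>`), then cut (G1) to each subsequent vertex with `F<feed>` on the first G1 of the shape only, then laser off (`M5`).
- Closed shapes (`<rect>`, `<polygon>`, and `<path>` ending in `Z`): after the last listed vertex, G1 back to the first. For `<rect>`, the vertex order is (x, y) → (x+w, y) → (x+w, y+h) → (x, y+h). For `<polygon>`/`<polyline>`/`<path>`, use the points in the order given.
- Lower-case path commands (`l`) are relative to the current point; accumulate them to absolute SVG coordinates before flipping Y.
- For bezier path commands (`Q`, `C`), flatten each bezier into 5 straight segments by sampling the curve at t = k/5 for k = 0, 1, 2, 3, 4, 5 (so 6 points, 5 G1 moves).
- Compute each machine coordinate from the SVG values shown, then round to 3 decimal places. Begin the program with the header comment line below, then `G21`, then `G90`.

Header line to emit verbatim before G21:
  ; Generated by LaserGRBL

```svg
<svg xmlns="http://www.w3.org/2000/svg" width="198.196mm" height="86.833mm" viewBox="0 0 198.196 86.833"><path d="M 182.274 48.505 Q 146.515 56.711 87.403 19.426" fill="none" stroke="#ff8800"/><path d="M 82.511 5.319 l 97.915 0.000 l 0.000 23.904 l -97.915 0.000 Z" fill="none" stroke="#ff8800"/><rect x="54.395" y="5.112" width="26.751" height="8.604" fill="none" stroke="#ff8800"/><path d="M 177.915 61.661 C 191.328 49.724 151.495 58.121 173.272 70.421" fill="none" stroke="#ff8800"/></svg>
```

1 u = 1 mm; y_m = 86.833 − y.

[1] `<path>` quadratic bezier, #ff8800→engrave S295 F2821: (182.274,38.328) → (167.036,36.865) → (149.930,39.042) → (130.956,44.858) → (110.114,54.313) → (87.403,67.407)

[2] `<path>` rectangle, #ff8800→engrave S295 F2821: (82.511,81.514) → (180.426,81.514) → (180.426,57.610) → (82.511,57.610) → (82.511,81.514) (closed)

[3] `<rect>` rectangle, #ff8800→engrave S295 F2821: (54.395,81.721) → (81.146,81.721) → (81.146,73.117) → (54.395,73.117) → (54.395,81.721) (closed)

[4] `<path>` cubic bezier, #ff8800→engrave S295 F2821: (177.915,25.172) → (180.492,30.026) → (175.803,30.788) → (169.362,28.247) → (166.680,23.192) → (173.272,16.412)

; Generated by LaserGRBL
G21
G90
G0 X182.274 Y38.328
M3 S295
G1 X167.036 Y36.865 F2821
G1 X149.930 Y39.042
G1 X130.956 Y44.858
G1 X110.114 Y54.313
G1 X87.403 Y67.407
M5
G0 X82.511 Y81.514
M3 S295
G1 X180.426 Y81.514 F2821
G1 X180.426 Y57.610
G1 X82.511 Y57.610
G1 X82.511 Y81.514
M5
G0 X54.395 Y81.721
M3 S295
G1 X81.146 Y81.721 F2821
G1 X81.146 Y73.117
G1 X54.395 Y73.117
G1 X54.395 Y81.721
M5
G0 X177.915 Y25.172
M3 S295
G1 X180.492 Y30.026 F2821
G1 X175.803 Y30.788
G1 X169.362 Y28.247
G1 X166.680 Y23.192
G1 X173.272 Y16.412
M5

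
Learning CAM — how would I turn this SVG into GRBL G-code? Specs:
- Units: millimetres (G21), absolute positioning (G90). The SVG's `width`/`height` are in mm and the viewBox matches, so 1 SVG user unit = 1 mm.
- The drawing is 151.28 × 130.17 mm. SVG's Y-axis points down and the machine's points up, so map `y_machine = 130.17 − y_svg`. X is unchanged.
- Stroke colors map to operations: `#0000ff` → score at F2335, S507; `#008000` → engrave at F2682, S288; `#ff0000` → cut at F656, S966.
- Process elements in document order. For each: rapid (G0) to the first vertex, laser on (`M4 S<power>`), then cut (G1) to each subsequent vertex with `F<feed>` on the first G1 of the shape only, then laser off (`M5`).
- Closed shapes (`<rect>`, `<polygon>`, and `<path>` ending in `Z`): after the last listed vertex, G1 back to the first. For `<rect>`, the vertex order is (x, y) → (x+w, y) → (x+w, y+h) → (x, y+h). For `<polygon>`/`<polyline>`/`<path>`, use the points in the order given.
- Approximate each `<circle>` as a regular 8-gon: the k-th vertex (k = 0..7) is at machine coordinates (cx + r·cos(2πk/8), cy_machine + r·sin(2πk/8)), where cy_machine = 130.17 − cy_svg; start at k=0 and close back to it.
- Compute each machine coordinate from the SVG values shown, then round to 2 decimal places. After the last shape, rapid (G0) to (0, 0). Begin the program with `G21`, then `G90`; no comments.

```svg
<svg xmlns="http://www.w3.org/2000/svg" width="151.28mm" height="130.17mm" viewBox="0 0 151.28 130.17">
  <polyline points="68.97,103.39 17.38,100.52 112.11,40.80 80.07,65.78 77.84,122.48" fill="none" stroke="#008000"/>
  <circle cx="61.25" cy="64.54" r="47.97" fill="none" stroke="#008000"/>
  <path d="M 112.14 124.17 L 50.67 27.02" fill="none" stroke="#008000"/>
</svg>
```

G21
G90
G0 X68.97 Y26.78
M4 S288
G1 X17.38 Y29.65 F2682
G1 X112.11 Y89.37
G1 X80.07 Y64.39
G1 X77.84 Y7.69
M5
G0 X109.22 Y65.63
M4 S288
G1 X95.17 Y99.55 F2682
G1 X61.25 Y113.60
G1 X27.33 Y99.55
G1 X13.28 Y65.63
G1 X27.33 Y31.71
G1 X61.25 Y17.66
G1 X95.17 Y31.71
G1 X109.22 Y65.63
M5
G0 X112.14 Y6.00
M4 S288
G1 X50.67 Y103.15 F2682
M5
G0 X0.00 Y0.00

Since the viewBox matches the mm dimensions, user units are millimetres directly. The only transform is the Y-flip y_m = 130.17 − y_svg.

Shape 1 is a open polyline drawn with `<polyline>`. Its stroke #008000 means engrave at S288, F2682. After flipping Y the toolpath is (68.97,26.78) → (17.38,29.65) → (112.11,89.37) → (80.07,64.39) → (77.84,7.69).

Shape 2 is a circle drawn with `<circle>`. Its stroke #008000 means engrave at S288, F2682. After flipping Y the toolpath is (109.22,65.63) → (95.17,99.55) → (61.25,113.60) → (27.33,99.55) → (13.28,65.63) → (27.33,31.71) → (61.25,17.66) → (95.17,31.71) → (109.22,65.63), returning to the start.

Shape 3 is a line segment drawn with `<path>`. Its stroke #008000 means engrave at S288, F2682. After flipping Y the toolpath is (112.14,6.00) → (50.67,103.15).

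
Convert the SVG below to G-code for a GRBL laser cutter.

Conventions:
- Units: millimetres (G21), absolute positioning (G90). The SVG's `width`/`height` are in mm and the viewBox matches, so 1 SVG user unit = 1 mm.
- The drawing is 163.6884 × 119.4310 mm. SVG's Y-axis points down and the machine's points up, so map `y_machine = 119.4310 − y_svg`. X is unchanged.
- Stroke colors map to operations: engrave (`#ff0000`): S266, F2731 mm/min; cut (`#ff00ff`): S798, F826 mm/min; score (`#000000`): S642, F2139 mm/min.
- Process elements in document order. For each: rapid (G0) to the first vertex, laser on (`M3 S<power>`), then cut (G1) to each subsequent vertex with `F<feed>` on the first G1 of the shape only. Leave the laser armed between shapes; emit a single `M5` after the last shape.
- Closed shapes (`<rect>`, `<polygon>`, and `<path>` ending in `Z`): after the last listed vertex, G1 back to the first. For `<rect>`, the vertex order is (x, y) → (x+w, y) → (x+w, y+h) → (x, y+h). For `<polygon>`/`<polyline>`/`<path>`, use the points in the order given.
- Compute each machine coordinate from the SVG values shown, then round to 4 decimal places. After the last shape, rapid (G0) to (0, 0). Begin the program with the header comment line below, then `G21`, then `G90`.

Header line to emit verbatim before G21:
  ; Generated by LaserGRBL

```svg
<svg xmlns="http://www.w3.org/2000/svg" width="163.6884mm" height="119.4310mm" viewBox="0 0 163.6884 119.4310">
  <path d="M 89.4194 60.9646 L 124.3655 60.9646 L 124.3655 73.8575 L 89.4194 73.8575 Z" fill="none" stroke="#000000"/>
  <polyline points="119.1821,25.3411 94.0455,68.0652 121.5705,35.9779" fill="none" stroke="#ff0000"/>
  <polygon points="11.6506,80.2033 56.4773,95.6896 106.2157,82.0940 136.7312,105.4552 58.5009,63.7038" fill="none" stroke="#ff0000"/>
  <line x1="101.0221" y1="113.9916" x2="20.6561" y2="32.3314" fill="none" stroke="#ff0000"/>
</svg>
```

1 u = 1 mm; y_m = 119.4310 − y.

[1] `<path>` rectangle, #000000→score S642 F2139: (89.4194,58.4664) → (124.3655,58.4664) → (124.3655,45.5735) → (89.4194,45.5735) → (89.4194,58.4664) (closed)

[2] `<polyline>` open polyline, #ff0000→engrave S266 F2731: (119.1821,94.0899) → (94.0455,51.3658) → (121.5705,83.4531)

[3] `<polygon>` closed polygon, #ff0000→engrave S266 F2731: (11.6506,39.2277) → (56.4773,23.7414) → (106.2157,37.3370) → (136.7312,13.9758) → (58.5009,55.7272) → (11.6506,39.2277) (closed)

[4] `<line>` line segment, #ff0000→engrave S266 F2731: (101.0221,5.4394) → (20.6561,87.0996)

; Generated by LaserGRBL
G21
G90
G0 X89.4194 Y58.4664
M3 S642
G1 X124.3655 Y58.4664 F2139
G1 X124.3655 Y45.5735
G1 X89.4194 Y45.5735
G1 X89.4194 Y58.4664
G0 X119.1821 Y94.0899
M3 S266
G1 X94.0455 Y51.3658 F2731
G1 X121.5705 Y83.4531
G0 X11.6506 Y39.2277
M3 S266
G1 X56.4773 Y23.7414 F2731
G1 X106.2157 Y37.3370
G1 X136.7312 Y13.9758
G1 X58.5009 Y55.7272
G1 X11.6506 Y39.2277
G0 X101.0221 Y5.4394
M3 S266
G1 X20.6561 Y87.0996 F2731
M5
G0 X0.0000 Y0.0000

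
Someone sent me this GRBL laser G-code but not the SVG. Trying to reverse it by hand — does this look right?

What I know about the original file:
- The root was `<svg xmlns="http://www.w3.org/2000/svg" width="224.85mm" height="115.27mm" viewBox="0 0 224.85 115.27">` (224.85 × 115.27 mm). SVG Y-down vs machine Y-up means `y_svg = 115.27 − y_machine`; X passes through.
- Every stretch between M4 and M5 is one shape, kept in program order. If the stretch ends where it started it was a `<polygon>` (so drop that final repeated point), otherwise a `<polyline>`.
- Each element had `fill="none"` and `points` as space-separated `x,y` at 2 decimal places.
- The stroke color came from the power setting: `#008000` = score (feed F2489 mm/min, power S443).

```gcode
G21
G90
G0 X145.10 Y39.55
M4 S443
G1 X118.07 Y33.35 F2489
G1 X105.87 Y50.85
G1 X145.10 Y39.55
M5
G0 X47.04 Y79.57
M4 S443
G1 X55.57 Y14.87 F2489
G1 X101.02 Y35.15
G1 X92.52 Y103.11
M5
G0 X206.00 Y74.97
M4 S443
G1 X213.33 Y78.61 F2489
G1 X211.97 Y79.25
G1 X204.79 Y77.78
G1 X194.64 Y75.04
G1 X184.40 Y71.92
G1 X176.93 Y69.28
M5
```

Each laser-on run becomes one SVG element. Flip Y back into SVG space with y_svg = 115.27 − y_machine. Every run uses S443, so all elements get stroke `#008000` (score).

Run 1: The run returns to its start, so emit a `<polygon>` with points (Y-flipped): 145.10,75.72 118.07,81.92 105.87,64.42.

Run 2: The run is open, so emit a `<polyline>` with points (Y-flipped): 47.04,35.70 55.57,100.40 101.02,80.12 92.52,12.16.

Run 3: The run is open, so emit a `<polyline>` with points (Y-flipped): 206.00,40.30 213.33,36.66 211.97,36.02 204.79,37.49 194.64,40.23 184.40,43.35 176.93,45.99.

<svg xmlns="http://www.w3.org/2000/svg" width="224.85mm" height="115.27mm" viewBox="0 0 224.85 115.27">
  <polygon points="145.10,75.72 118.07,81.92 105.87,64.42" fill="none" stroke="#008000"/>
  <polyline points="47.04,35.70 55.57,100.40 101.02,80.12 92.52,12.16" fill="none" stroke="#008000"/>
  <polyline points="206.00,40.30 213.33,36.66 211.97,36.02 204.79,37.49 194.64,40.23 184.40,43.35 176.93,45.99" fill="none" stroke="#008000"/>
</svg>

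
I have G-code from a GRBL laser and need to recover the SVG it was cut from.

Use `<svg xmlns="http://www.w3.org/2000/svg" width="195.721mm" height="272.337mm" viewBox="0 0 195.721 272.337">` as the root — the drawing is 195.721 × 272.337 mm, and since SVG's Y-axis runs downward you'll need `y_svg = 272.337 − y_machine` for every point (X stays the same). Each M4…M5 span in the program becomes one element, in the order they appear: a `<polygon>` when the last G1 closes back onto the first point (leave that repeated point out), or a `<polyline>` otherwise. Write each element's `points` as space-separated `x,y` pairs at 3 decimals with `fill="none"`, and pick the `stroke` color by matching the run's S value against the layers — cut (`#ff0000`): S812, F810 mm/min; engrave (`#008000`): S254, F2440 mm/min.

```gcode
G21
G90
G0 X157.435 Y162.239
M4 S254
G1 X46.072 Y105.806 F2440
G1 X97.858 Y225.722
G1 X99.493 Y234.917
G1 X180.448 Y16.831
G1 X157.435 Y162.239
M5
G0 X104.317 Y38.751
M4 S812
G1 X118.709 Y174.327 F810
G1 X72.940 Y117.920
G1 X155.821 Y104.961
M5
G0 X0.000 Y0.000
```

<svg xmlns="http://www.w3.org/2000/svg" width="195.721mm" height="272.337mm" viewBox="0 0 195.721 272.337">
  <polygon points="157.435,110.098 46.072,166.531 97.858,46.615 99.493,37.420 180.448,255.506" fill="none" stroke="#008000"/>
  <polyline points="104.317,233.586 118.709,98.010 72.940,154.417 155.821,167.376" fill="none" stroke="#ff0000"/>
</svg>

Each laser-on run becomes one SVG element. Flip Y back into SVG space with y_svg = 272.337 − y_machine.

Run 1: the run's S254 means `#008000` (engrave). The run returns to its start, so emit a `<polygon>` with points (Y-flipped): 157.435,110.098 46.072,166.531 97.858,46.615 99.493,37.420 180.448,255.506.

Run 2: the run's S812 means `#ff0000` (cut). The run is open, so emit a `<polyline>` with points (Y-flipped): 104.317,233.586 118.709,98.010 72.940,154.417 155.821,167.376.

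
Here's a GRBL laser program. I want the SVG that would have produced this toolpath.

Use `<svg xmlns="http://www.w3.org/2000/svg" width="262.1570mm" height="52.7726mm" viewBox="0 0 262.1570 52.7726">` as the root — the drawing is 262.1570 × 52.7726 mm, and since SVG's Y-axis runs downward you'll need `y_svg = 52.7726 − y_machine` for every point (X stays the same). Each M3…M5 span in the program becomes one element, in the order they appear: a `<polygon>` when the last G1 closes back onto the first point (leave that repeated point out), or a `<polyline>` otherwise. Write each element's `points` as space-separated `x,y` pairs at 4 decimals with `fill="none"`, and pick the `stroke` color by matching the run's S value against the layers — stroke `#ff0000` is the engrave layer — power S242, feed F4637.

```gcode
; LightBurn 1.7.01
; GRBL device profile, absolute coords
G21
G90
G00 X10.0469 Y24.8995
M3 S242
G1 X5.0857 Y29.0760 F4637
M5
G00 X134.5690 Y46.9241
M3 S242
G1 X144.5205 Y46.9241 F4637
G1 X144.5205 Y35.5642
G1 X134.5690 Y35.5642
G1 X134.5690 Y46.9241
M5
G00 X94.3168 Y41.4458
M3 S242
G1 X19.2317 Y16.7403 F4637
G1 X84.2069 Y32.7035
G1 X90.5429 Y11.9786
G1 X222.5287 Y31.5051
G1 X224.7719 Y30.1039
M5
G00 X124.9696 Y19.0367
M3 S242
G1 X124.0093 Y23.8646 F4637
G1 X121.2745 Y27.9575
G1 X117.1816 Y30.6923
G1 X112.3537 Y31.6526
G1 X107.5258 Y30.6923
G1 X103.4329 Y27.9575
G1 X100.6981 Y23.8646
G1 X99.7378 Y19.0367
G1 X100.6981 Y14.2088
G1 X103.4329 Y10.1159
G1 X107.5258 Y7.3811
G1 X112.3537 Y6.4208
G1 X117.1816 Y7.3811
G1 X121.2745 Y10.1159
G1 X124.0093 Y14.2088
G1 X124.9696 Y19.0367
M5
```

<svg xmlns="http://www.w3.org/2000/svg" width="262.1570mm" height="52.7726mm" viewBox="0 0 262.1570 52.7726">
  <polyline points="10.0469,27.8731 5.0857,23.6966" fill="none" stroke="#ff0000"/>
  <polygon points="134.5690,5.8485 144.5205,5.8485 144.5205,17.2084 134.5690,17.2084" fill="none" stroke="#ff0000"/>
  <polyline points="94.3168,11.3268 19.2317,36.0323 84.2069,20.0691 90.5429,40.7940 222.5287,21.2675 224.7719,22.6687" fill="none" stroke="#ff0000"/>
  <polygon points="124.9696,33.7359 124.0093,28.9080 121.2745,24.8151 117.1816,22.0803 112.3537,21.1200 107.5258,22.0803 103.4329,24.8151 100.6981,28.9080 99.7378,33.7359 100.6981,38.5638 103.4329,42.6567 107.5258,45.3915 112.3537,46.3518 117.1816,45.3915 121.2745,42.6567 124.0093,38.5638" fill="none" stroke="#ff0000"/>
</svg>

y_svg = 52.7726 − y_m. Every run uses S242, so all elements get stroke `#ff0000` (engrave).

[1] open run; points: 10.0469,27.8731 5.0857,23.6966

[2] closed run; points: 134.5690,5.8485 144.5205,5.8485 144.5205,17.2084 134.5690,17.2084

[3] open run; points: 94.3168,11.3268 19.2317,36.0323 84.2069,20.0691 90.5429,40.7940 222.5287,21.2675 224.7719,22.6687

[4] closed run; points: 124.9696,33.7359 124.0093,28.9080 121.2745,24.8151 117.1816,22.0803 112.3537,21.1200 107.5258,22.0803 103.4329,24.8151 100.6981,28.9080 99.7378,33.7359 100.6981,38.5638 103.4329,42.6567 107.5258,45.3915 112.3537,46.3518 117.1816,45.3915 121.2745,42.6567 124.0093,38.5638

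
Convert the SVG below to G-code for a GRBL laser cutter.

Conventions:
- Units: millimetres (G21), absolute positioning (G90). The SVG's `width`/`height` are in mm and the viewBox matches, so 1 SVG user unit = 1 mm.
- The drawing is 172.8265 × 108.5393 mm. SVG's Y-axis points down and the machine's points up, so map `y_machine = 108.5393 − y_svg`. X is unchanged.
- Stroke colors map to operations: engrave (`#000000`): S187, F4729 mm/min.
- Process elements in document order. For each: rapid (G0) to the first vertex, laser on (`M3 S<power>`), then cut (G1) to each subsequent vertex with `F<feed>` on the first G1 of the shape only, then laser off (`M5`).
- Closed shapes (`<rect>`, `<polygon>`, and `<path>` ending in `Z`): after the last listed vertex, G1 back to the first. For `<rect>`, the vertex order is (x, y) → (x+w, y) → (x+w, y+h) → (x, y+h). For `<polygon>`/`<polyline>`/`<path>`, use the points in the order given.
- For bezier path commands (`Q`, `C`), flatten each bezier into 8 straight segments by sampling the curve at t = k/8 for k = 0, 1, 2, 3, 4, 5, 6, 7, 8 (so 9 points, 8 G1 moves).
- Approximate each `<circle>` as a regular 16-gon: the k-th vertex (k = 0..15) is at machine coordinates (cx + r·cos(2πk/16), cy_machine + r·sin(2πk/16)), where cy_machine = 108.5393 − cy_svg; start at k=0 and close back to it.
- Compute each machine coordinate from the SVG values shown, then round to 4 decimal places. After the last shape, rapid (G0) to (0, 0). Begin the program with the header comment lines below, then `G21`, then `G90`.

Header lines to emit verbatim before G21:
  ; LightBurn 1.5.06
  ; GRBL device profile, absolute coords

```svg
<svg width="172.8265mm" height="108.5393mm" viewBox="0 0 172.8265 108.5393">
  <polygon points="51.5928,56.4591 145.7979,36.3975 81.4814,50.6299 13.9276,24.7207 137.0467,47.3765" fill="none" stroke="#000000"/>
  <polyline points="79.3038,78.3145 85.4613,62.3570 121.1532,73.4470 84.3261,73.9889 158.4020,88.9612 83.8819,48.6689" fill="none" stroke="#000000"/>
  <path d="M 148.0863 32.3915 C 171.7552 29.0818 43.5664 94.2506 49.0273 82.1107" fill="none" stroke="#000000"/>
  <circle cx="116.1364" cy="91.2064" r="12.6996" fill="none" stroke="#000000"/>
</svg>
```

; LightBurn 1.5.06
; GRBL device profile, absolute coords
G21
G90
G0 X51.5928 Y52.0802
M3 S187
G1 X145.7979 Y72.1418 F4729
G1 X81.4814 Y57.9094
G1 X13.9276 Y83.8186
G1 X137.0467 Y61.1628
G1 X51.5928 Y52.0802
M5
G0 X79.3038 Y30.2248
M3 S187
G1 X85.4613 Y46.1823 F4729
G1 X121.1532 Y35.0923
G1 X84.3261 Y34.5504
G1 X158.4020 Y19.5781
G1 X83.8819 Y59.8704
M5
G0 X148.0863 Y76.1478
M3 S187
G1 X150.4014 Y74.4637 F4729
G1 X141.8257 Y68.0683
G1 X125.7049 Y58.6698
G1 X105.3848 Y47.9769
G1 X84.2112 Y37.6978
G1 X65.5299 Y29.5411
G1 X52.6867 Y25.2152
G1 X49.0273 Y26.4286
M5
G0 X128.8360 Y17.3329
M3 S187
G1 X127.8693 Y22.1928 F4729
G1 X125.1164 Y26.3129
G1 X120.9963 Y29.0658
G1 X116.1364 Y30.0325
G1 X111.2765 Y29.0658
G1 X107.1564 Y26.3129
G1 X104.4035 Y22.1928
G1 X103.4368 Y17.3329
G1 X104.4035 Y12.4730
G1 X107.1564 Y8.3529
G1 X111.2765 Y5.6000
G1 X116.1364 Y4.6333
G1 X120.9963 Y5.6000
G1 X125.1164 Y8.3529
G1 X127.8693 Y12.4730
G1 X128.8360 Y17.3329
M5
G0 X0.0000 Y0.0000

1 u = 1 mm; y_m = 108.5393 − y.

[1] `<polygon>` closed polygon, #000000→engrave S187 F4729: (51.5928,52.0802) → (145.7979,72.1418) → (81.4814,57.9094) → (13.9276,83.8186) → (137.0467,61.1628) → (51.5928,52.0802) (closed)

[2] `<polyline>` open polyline, #000000→engrave S187 F4729: (79.3038,30.2248) → (85.4613,46.1823) → (121.1532,35.0923) → (84.3261,34.5504) → (158.4020,19.5781) → (83.8819,59.8704)

[3] `<path>` cubic bezier, #000000→engrave S187 F4729: (148.0863,76.1478) → (150.4014,74.4637) → (141.8257,68.0683) → (125.7049,58.6698) → (105.3848,47.9769) → (84.2112,37.6978) → (65.5299,29.5411) → (52.6867,25.2152) → (49.0273,26.4286)

[4] `<circle>` circle, #000000→engrave S187 F4729: (128.8360,17.3329) → (127.8693,22.1928) → (125.1164,26.3129) → (120.9963,29.0658) → (116.1364,30.0325) → (111.2765,29.0658) → (107.1564,26.3129) → (104.4035,22.1928) → (103.4368,17.3329) → (104.4035,12.4730) → (107.1564,8.3529) → (111.2765,5.6000) → (116.1364,4.6333) → (120.9963,5.6000) → (125.1164,8.3529) → (127.8693,12.4730) → (128.8360,17.3329) (closed)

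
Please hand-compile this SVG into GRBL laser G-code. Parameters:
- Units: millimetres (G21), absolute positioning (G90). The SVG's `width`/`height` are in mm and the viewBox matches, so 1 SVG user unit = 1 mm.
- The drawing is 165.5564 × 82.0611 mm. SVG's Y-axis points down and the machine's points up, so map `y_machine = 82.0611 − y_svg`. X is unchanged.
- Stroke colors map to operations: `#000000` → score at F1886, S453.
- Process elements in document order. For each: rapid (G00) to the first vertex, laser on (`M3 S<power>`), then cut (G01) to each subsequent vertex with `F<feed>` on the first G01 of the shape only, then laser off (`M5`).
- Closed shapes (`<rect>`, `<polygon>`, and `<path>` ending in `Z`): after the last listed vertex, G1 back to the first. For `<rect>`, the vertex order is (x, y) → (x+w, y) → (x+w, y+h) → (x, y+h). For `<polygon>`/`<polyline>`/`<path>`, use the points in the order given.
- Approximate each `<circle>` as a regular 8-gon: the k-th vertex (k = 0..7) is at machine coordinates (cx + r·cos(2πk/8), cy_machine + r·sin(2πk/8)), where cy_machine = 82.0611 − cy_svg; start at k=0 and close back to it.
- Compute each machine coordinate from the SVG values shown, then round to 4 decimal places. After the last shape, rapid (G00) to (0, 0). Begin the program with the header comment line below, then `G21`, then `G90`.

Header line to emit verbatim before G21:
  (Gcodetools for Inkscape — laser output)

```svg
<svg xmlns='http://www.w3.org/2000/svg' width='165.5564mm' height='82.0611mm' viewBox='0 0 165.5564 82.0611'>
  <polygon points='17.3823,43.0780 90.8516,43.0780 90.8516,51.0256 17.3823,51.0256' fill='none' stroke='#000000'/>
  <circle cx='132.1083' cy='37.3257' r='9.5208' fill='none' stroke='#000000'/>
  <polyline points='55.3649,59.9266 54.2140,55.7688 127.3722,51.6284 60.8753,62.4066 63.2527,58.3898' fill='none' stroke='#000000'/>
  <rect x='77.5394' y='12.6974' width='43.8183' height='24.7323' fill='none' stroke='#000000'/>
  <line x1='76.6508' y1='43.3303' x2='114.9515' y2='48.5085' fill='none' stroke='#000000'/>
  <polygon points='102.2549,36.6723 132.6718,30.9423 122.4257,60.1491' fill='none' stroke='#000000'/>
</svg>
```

viewBox `0 0 165.5564 82.0611` with mm width/height → 1 unit = 1 mm. Flip: y_m = 82.0611 − y_svg.

**Shape 1** — `<polygon>` rectangle, stroke `#000000` → score (S453, F1886). Machine vertices: (17.3823,38.9831) → (90.8516,38.9831) → (90.8516,31.0355) → (17.3823,31.0355) → (17.3823,38.9831). Closed: final G1 returns to the first vertex.

**Shape 2** — `<circle>` circle, stroke `#000000` → score (S453, F1886). Machine vertices: (141.6291,44.7354) → (138.8405,51.4676) → (132.1083,54.2562) → (125.3761,51.4676) → (122.5875,44.7354) → (125.3761,38.0032) → (132.1083,35.2146) → (138.8405,38.0032) → (141.6291,44.7354). Closed: final G1 returns to the first vertex.

**Shape 3** — `<polyline>` open polyline, stroke `#000000` → score (S453, F1886). Machine vertices: (55.3649,22.1345) → (54.2140,26.2923) → (127.3722,30.4327) → (60.8753,19.6545) → (63.2527,23.6713). Open path.

**Shape 4** — `<rect>` rectangle, stroke `#000000` → score (S453, F1886). Machine vertices: (77.5394,69.3637) → (121.3577,69.3637) → (121.3577,44.6314) → (77.5394,44.6314) → (77.5394,69.3637). Closed: final G1 returns to the first vertex.

**Shape 5** — `<line>` line segment, stroke `#000000` → score (S453, F1886). Machine vertices: (76.6508,38.7308) → (114.9515,33.5526). Open path.

**Shape 6** — `<polygon>` regular polygon, stroke `#000000` → score (S453, F1886). Machine vertices: (102.2549,45.3888) → (132.6718,51.1188) → (122.4257,21.9120) → (102.2549,45.3888). Closed: final G1 returns to the first vertex.

(Gcodetools for Inkscape — laser output)
G21
G90
G00 X17.3823 Y38.9831
M3 S453
G01 X90.8516 Y38.9831 F1886
G01 X90.8516 Y31.0355
G01 X17.3823 Y31.0355
G01 X17.3823 Y38.9831
M5
G00 X141.6291 Y44.7354
M3 S453
G01 X138.8405 Y51.4676 F1886
G01 X132.1083 Y54.2562
G01 X125.3761 Y51.4676
G01 X122.5875 Y44.7354
G01 X125.3761 Y38.0032
G01 X132.1083 Y35.2146
G01 X138.8405 Y38.0032
G01 X141.6291 Y44.7354
M5
G00 X55.3649 Y22.1345
M3 S453
G01 X54.2140 Y26.2923 F1886
G01 X127.3722 Y30.4327
G01 X60.8753 Y19.6545
G01 X63.2527 Y23.6713
M5
G00 X77.5394 Y69.3637
M3 S453
G01 X121.3577 Y69.3637 F1886
G01 X121.3577 Y44.6314
G01 X77.5394 Y44.6314
G01 X77.5394 Y69.3637
M5
G00 X76.6508 Y38.7308
M3 S453
G01 X114.9515 Y33.5526 F1886
M5
G00 X102.2549 Y45.3888
M3 S453
G01 X132.6718 Y51.1188 F1886
G01 X122.4257 Y21.9120
G01 X102.2549 Y45.3888
M5
G00 X0.0000 Y0.0000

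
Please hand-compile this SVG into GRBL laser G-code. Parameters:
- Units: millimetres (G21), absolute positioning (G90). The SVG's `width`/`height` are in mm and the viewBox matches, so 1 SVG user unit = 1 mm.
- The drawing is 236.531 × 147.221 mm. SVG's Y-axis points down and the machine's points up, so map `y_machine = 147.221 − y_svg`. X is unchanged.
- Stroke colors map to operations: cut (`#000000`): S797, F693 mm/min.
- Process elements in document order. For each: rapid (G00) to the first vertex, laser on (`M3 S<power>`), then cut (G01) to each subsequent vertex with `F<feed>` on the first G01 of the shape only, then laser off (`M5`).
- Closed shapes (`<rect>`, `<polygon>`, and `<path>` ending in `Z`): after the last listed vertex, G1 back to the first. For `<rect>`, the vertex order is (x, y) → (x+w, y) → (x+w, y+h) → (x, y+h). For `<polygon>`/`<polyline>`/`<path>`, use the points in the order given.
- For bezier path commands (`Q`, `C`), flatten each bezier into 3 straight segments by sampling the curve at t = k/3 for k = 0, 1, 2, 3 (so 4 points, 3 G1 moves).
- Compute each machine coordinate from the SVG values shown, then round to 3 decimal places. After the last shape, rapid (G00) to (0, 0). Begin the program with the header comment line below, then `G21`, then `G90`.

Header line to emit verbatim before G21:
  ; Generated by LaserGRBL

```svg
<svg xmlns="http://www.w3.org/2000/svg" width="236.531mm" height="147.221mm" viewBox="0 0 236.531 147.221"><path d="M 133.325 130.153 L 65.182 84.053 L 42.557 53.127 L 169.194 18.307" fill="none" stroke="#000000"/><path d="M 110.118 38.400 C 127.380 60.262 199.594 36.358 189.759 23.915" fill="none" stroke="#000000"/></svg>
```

Since the viewBox matches the mm dimensions, user units are millimetres directly. The only transform is the Y-flip y_m = 147.221 − y_svg.

Shape 1 is a open polyline drawn with `<path>`. Its stroke #000000 means cut at S797, F693. After flipping Y the toolpath is (133.325,17.068) → (65.182,63.168) → (42.557,94.094) → (169.194,128.914).

Shape 2 is a cubic bezier drawn with `<path>`. Its stroke #000000 means cut at S797, F693. After flipping Y the toolpath is (110.118,108.821) → (140.623,100.095) → (177.318,109.162) → (189.759,123.306).

; Generated by LaserGRBL
G21
G90
G00 X133.325 Y17.068
M3 S797
G01 X65.182 Y63.168 F693
G01 X42.557 Y94.094
G01 X169.194 Y128.914
M5
G00 X110.118 Y108.821
M3 S797
G01 X140.623 Y100.095 F693
G01 X177.318 Y109.162
G01 X189.759 Y123.306
M5
G00 X0.000 Y0.000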